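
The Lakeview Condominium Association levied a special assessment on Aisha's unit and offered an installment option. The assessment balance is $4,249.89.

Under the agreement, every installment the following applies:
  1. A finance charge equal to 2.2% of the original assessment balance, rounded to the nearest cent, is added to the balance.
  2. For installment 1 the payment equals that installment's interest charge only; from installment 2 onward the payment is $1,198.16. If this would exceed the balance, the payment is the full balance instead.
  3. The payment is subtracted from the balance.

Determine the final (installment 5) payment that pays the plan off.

$1,029.41

Installment 1: opening $4,249.89; interest $93.50 → $4,343.39; payment $93.50; balance $4,249.89
Installment 2: opening $4,249.89; interest $93.50 → $4,343.39; payment $1,198.16; balance $3,145.23
Installment 3: opening $3,145.23; interest $93.50 → $3,238.73; payment $1,198.16; balance $2,040.57
Installment 4: opening $2,040.57; interest $93.50 → $2,134.07; payment $1,198.16; balance $935.91
Installment 5: opening $935.91; interest $93.50 → $1,029.41; payment $1,029.41; balance $0.00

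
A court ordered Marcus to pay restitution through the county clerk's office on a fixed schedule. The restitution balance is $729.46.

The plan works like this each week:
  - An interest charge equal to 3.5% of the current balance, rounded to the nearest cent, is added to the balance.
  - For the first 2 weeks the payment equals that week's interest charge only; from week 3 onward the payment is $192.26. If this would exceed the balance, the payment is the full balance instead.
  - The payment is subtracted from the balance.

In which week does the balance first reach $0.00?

Week 1: opening $729.46; interest $25.53 → $754.99; payment $25.53; balance $729.46
Week 2: opening $729.46; interest $25.53 → $754.99; payment $25.53; balance $729.46
Week 3: opening $729.46; interest $25.53 → $754.99; payment $192.26; balance $562.73
Week 4: opening $562.73; interest $19.70 → $582.43; payment $192.26; balance $390.17
Week 5: opening $390.17; interest $13.66 → $403.83; payment $192.26; balance $211.57
Week 6: opening $211.57; interest $7.40 → $218.97; payment $192.26; balance $26.71
Week 7: opening $26.71; interest $0.93 → $27.64; payment $27.64; balance $0.00
Balance reaches $0.00 in week 7.

7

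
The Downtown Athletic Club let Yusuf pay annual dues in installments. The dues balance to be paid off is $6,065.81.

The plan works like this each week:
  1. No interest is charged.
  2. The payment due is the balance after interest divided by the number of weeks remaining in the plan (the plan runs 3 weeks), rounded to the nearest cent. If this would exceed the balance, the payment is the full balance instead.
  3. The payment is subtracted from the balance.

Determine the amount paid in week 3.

$2,021.93

Week 1: $6,065.81 − $2,021.94 → $4,043.87
Week 2: $4,043.87 − $2,021.94 → $2,021.93
Week 3: $2,021.93 − $2,021.93 → $0.00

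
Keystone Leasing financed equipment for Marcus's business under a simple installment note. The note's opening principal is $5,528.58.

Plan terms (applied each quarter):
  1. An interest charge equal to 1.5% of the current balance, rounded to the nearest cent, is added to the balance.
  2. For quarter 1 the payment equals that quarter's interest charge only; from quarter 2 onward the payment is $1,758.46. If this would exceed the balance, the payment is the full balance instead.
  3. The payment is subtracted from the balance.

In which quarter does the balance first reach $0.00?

5

Quarter 1: opening $5,528.58; interest $82.93 → $5,611.51; payment $82.93; balance $5,528.58
Quarter 2: opening $5,528.58; interest $82.93 → $5,611.51; payment $1,758.46; balance $3,853.05
Quarter 3: opening $3,853.05; interest $57.80 → $3,910.85; payment $1,758.46; balance $2,152.39
Quarter 4: opening $2,152.39; interest $32.29 → $2,184.68; payment $1,758.46; balance $426.22
Quarter 5: opening $426.22; interest $6.39 → $432.61; payment $432.61; balance $0.00
Balance reaches $0.00 in quarter 5.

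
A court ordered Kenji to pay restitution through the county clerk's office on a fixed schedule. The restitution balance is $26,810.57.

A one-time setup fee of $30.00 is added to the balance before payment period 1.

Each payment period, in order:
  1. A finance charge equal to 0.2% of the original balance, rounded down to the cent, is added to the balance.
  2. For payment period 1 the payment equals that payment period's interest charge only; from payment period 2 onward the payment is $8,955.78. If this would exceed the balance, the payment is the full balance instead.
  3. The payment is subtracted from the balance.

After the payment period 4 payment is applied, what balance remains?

$134.09

Payment period 1: $26,840.57 +$53.62 interest = $26,894.19; pay $53.62 → $26,840.57
Payment period 2: $26,840.57 +$53.62 interest = $26,894.19; pay $8,955.78 → $17,938.41
Payment period 3: $17,938.41 +$53.62 interest = $17,992.03; pay $8,955.78 → $9,036.25
Payment period 4: $9,036.25 +$53.62 interest = $9,089.87; pay $8,955.78 → $134.09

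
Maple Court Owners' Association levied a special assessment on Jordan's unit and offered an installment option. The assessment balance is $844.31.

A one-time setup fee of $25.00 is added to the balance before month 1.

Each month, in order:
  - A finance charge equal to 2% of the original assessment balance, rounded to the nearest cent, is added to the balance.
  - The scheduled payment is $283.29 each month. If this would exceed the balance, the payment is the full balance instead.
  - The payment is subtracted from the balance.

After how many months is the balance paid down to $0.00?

Month 1: $869.31 +$16.89 interest = $886.20; pay $283.29 → $602.91
Month 2: $602.91 +$16.89 interest = $619.80; pay $283.29 → $336.51
Month 3: $336.51 +$16.89 interest = $353.40; pay $283.29 → $70.11
Month 4: $70.11 +$16.89 interest = $87.00; pay $87.00 → $0.00
Balance reaches $0.00 in month 4.

4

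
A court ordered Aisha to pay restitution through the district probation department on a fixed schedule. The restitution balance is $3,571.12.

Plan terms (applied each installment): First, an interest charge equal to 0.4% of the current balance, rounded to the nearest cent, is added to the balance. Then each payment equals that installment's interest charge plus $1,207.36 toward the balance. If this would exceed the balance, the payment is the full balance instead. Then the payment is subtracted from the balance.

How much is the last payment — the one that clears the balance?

$1,161.03

Installment 1: $3,571.12 +$14.28 interest = $3,585.40; pay $1,221.64 → $2,363.76
Installment 2: $2,363.76 +$9.46 interest = $2,373.22; pay $1,216.82 → $1,156.40
Installment 3: $1,156.40 +$4.63 interest = $1,161.03; pay $1,161.03 → $0.00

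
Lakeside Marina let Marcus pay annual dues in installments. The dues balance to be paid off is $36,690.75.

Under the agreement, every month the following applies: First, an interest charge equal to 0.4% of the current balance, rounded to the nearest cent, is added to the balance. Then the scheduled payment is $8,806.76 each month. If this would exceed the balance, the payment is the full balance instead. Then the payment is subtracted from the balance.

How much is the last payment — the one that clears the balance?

Month 1: opening $36,690.75; interest $146.76 → $36,837.51; payment $8,806.76; balance $28,030.75
Month 2: opening $28,030.75; interest $112.12 → $28,142.87; payment $8,806.76; balance $19,336.11
Month 3: opening $19,336.11; interest $77.34 → $19,413.45; payment $8,806.76; balance $10,606.69
Month 4: opening $10,606.69; interest $42.43 → $10,649.12; payment $8,806.76; balance $1,842.36
Month 5: opening $1,842.36; interest $7.37 → $1,849.73; payment $1,849.73; balance $0.00

$1,849.73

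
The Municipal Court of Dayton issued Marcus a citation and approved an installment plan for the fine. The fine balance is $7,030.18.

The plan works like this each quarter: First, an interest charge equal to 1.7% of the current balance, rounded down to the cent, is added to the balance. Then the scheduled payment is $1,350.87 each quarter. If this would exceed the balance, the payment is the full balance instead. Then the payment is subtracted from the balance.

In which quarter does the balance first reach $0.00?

# | Opening | Interest | Payment | End bal
1 | $7,030.18 | $119.51 | $1,350.87 | $5,798.82
2 | $5,798.82 | $98.57 | $1,350.87 | $4,546.52
3 | $4,546.52 | $77.29 | $1,350.87 | $3,272.94
4 | $3,272.94 | $55.63 | $1,350.87 | $1,977.70
5 | $1,977.70 | $33.62 | $1,350.87 | $660.45
6 | $660.45 | $11.22 | $671.67 | $0.00
Balance reaches $0.00 in quarter 6.

6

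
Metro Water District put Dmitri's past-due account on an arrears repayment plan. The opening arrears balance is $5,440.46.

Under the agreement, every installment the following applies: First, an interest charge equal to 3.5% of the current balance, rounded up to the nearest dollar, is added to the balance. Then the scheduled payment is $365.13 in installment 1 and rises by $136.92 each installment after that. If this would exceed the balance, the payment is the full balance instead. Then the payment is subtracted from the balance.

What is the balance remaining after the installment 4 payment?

Installment 1: $5,440.46 +$191.00 interest = $5,631.46; pay $365.13 → $5,266.33
Installment 2: $5,266.33 +$185.00 interest = $5,451.33; pay $502.05 → $4,949.28
Installment 3: $4,949.28 +$174.00 interest = $5,123.28; pay $638.97 → $4,484.31
Installment 4: $4,484.31 +$157.00 interest = $4,641.31; pay $775.89 → $3,865.42

$3,865.42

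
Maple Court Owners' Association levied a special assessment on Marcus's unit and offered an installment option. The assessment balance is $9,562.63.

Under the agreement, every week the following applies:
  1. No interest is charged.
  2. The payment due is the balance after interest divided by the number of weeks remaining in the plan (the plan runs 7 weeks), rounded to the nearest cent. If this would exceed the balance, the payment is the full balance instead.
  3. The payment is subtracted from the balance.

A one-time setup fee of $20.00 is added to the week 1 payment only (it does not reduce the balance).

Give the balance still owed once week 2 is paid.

# | Opening | Payment | Fee | End bal
1 | $9,562.63 | $1,366.09 | $20.00 | $8,196.54
2 | $8,196.54 | $1,366.09 | — | $6,830.45

$6,830.45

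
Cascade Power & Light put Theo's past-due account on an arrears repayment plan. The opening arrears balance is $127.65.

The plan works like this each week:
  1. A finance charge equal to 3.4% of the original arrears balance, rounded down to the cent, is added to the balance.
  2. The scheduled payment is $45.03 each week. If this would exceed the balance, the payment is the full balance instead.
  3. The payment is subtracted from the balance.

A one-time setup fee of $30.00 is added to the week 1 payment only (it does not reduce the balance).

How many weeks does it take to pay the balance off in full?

Week 1: opening $127.65; interest $4.34 → $131.99; payment $45.03 (+ $30.00 fee); balance $86.96
Week 2: opening $86.96; interest $4.34 → $91.30; payment $45.03; balance $46.27
Week 3: opening $46.27; interest $4.34 → $50.61; payment $45.03; balance $5.58
Week 4: opening $5.58; interest $4.34 → $9.92; payment $9.92; balance $0.00
Balance reaches $0.00 in week 4.

4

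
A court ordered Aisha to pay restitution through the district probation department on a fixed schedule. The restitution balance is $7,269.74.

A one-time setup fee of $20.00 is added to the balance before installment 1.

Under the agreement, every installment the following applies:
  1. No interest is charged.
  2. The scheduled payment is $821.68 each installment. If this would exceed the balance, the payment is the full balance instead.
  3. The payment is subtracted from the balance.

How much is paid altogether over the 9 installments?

Installment 1: opening $7,289.74; payment $821.68; balance $6,468.06
Installment 2: opening $6,468.06; payment $821.68; balance $5,646.38
Installment 3: opening $5,646.38; payment $821.68; balance $4,824.70
Installment 4: opening $4,824.70; payment $821.68; balance $4,003.02
Installment 5: opening $4,003.02; payment $821.68; balance $3,181.34
Installment 6: opening $3,181.34; payment $821.68; balance $2,359.66
Installment 7: opening $2,359.66; payment $821.68; balance $1,537.98
Installment 8: opening $1,537.98; payment $821.68; balance $716.30
Installment 9: opening $716.30; payment $716.30; balance $0.00
Total paid: $7,289.74

$7,289.74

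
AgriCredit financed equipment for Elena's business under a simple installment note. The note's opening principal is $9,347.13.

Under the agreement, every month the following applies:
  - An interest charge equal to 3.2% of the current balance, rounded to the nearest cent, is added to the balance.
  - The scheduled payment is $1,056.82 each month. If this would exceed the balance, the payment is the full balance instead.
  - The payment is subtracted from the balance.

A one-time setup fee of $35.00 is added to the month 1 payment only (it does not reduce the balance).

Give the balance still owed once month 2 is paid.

Month 1: opening $9,347.13; interest $299.11 → $9,646.24; payment $1,056.82 (+ $35.00 fee); balance $8,589.42
Month 2: opening $8,589.42; interest $274.86 → $8,864.28; payment $1,056.82; balance $7,807.46

$7,807.46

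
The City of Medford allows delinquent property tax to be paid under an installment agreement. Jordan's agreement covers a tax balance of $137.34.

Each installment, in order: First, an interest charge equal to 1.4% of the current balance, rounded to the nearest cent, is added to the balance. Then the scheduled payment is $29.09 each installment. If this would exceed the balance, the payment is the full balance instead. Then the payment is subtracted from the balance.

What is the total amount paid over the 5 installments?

Installment 1: $137.34 +$1.92 interest = $139.26; pay $29.09 → $110.17
Installment 2: $110.17 +$1.54 interest = $111.71; pay $29.09 → $82.62
Installment 3: $82.62 +$1.16 interest = $83.78; pay $29.09 → $54.69
Installment 4: $54.69 +$0.77 interest = $55.46; pay $29.09 → $26.37
Installment 5: $26.37 +$0.37 interest = $26.74; pay $26.74 → $0.00
Total paid: $143.10

$143.10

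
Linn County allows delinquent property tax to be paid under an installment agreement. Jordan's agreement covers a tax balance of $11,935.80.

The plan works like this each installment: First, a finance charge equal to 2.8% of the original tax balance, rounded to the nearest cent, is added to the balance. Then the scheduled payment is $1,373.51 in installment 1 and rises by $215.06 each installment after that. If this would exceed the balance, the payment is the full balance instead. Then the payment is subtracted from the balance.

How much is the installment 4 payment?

Installment 1: $11,935.80 +$334.20 interest = $12,270.00; pay $1,373.51 → $10,896.49
Installment 2: $10,896.49 +$334.20 interest = $11,230.69; pay $1,588.57 → $9,642.12
Installment 3: $9,642.12 +$334.20 interest = $9,976.32; pay $1,803.63 → $8,172.69
Installment 4: $8,172.69 +$334.20 interest = $8,506.89; pay $2,018.69 → $6,488.20

$2,018.69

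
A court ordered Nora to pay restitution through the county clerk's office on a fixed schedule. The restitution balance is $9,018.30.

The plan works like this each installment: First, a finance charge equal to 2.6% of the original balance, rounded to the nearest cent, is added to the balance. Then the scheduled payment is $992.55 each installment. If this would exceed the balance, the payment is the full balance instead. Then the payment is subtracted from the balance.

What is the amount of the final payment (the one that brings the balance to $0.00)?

Installment 1: $9,018.30 +$234.48 interest = $9,252.78; pay $992.55 → $8,260.23
Installment 2: $8,260.23 +$234.48 interest = $8,494.71; pay $992.55 → $7,502.16
Installment 3: $7,502.16 +$234.48 interest = $7,736.64; pay $992.55 → $6,744.09
Installment 4: $6,744.09 +$234.48 interest = $6,978.57; pay $992.55 → $5,986.02
Installment 5: $5,986.02 +$234.48 interest = $6,220.50; pay $992.55 → $5,227.95
Installment 6: $5,227.95 +$234.48 interest = $5,462.43; pay $992.55 → $4,469.88
Installment 7: $4,469.88 +$234.48 interest = $4,704.36; pay $992.55 → $3,711.81
Installment 8: $3,711.81 +$234.48 interest = $3,946.29; pay $992.55 → $2,953.74
Installment 9: $2,953.74 +$234.48 interest = $3,188.22; pay $992.55 → $2,195.67
Installment 10: $2,195.67 +$234.48 interest = $2,430.15; pay $992.55 → $1,437.60
Installment 11: $1,437.60 +$234.48 interest = $1,672.08; pay $992.55 → $679.53
Installment 12: $679.53 +$234.48 interest = $914.01; pay $914.01 → $0.00

$914.01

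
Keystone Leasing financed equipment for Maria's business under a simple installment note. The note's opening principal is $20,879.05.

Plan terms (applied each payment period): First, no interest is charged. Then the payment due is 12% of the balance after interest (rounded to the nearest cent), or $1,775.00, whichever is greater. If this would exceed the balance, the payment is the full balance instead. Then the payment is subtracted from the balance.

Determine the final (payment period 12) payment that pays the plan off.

Payment period 1: opening $20,879.05; payment $2,505.49; balance $18,373.56
Payment period 2: opening $18,373.56; payment $2,204.83; balance $16,168.73
Payment period 3: opening $16,168.73; payment $1,940.25; balance $14,228.48
Payment period 4: opening $14,228.48; payment $1,775.00; balance $12,453.48
Payment period 5: opening $12,453.48; payment $1,775.00; balance $10,678.48
Payment period 6: opening $10,678.48; payment $1,775.00; balance $8,903.48
Payment period 7: opening $8,903.48; payment $1,775.00; balance $7,128.48
Payment period 8: opening $7,128.48; payment $1,775.00; balance $5,353.48
Payment period 9: opening $5,353.48; payment $1,775.00; balance $3,578.48
Payment period 10: opening $3,578.48; payment $1,775.00; balance $1,803.48
Payment period 11: opening $1,803.48; payment $1,775.00; balance $28.48
Payment period 12: opening $28.48; payment $28.48; balance $0.00

$28.48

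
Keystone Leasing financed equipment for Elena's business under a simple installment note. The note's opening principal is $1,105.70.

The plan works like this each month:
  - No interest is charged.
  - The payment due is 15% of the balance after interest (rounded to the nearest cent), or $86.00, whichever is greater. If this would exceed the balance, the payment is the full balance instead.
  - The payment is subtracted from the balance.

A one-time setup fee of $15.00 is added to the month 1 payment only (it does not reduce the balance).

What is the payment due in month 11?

Month 1: opening $1,105.70; payment $165.86 (+ $15.00 fee); balance $939.84
Month 2: opening $939.84; payment $140.98; balance $798.86
Month 3: opening $798.86; payment $119.83; balance $679.03
Month 4: opening $679.03; payment $101.85; balance $577.18
Month 5: opening $577.18; payment $86.58; balance $490.60
Month 6: opening $490.60; payment $86.00; balance $404.60
Month 7: opening $404.60; payment $86.00; balance $318.60
Month 8: opening $318.60; payment $86.00; balance $232.60
Month 9: opening $232.60; payment $86.00; balance $146.60
Month 10: opening $146.60; payment $86.00; balance $60.60
Month 11: opening $60.60; payment $60.60; balance $0.00

$60.60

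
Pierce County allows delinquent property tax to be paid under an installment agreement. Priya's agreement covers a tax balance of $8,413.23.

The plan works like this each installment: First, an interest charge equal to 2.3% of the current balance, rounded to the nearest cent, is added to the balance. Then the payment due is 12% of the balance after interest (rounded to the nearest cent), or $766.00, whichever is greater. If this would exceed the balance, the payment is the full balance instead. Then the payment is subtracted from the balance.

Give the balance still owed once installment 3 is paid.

$6,138.15

Installment 1: opening $8,413.23; interest $193.50 → $8,606.73; payment $1,032.81; balance $7,573.92
Installment 2: opening $7,573.92; interest $174.20 → $7,748.12; payment $929.77; balance $6,818.35
Installment 3: opening $6,818.35; interest $156.82 → $6,975.17; payment $837.02; balance $6,138.15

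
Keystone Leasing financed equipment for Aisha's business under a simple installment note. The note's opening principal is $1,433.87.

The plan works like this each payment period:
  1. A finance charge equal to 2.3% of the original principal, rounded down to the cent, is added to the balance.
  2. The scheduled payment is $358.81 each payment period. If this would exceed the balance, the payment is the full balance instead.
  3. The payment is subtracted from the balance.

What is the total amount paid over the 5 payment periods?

$1,598.72

Payment period 1: opening $1,433.87; interest $32.97 → $1,466.84; payment $358.81; balance $1,108.03
Payment period 2: opening $1,108.03; interest $32.97 → $1,141.00; payment $358.81; balance $782.19
Payment period 3: opening $782.19; interest $32.97 → $815.16; payment $358.81; balance $456.35
Payment period 4: opening $456.35; interest $32.97 → $489.32; payment $358.81; balance $130.51
Payment period 5: opening $130.51; interest $32.97 → $163.48; payment $163.48; balance $0.00
Total paid: $1,598.72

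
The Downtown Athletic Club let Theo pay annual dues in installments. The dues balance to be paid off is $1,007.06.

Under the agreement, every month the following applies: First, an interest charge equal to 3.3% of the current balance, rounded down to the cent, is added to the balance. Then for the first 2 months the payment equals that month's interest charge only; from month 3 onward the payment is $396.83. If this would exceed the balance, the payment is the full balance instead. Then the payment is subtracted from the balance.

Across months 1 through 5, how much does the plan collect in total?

Month 1: opening $1,007.06; interest $33.23 → $1,040.29; payment $33.23; balance $1,007.06
Month 2: opening $1,007.06; interest $33.23 → $1,040.29; payment $33.23; balance $1,007.06
Month 3: opening $1,007.06; interest $33.23 → $1,040.29; payment $396.83; balance $643.46
Month 4: opening $643.46; interest $21.23 → $664.69; payment $396.83; balance $267.86
Month 5: opening $267.86; interest $8.83 → $276.69; payment $276.69; balance $0.00
Total paid: $1,136.81

$1,136.81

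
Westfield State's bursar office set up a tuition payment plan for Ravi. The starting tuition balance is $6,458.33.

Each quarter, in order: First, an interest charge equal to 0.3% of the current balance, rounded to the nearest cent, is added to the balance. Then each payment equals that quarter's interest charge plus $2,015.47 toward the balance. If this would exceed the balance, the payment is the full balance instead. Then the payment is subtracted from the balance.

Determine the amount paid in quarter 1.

Quarter 1: $6,458.33 +$19.37 interest = $6,477.70; pay $2,034.84 → $4,442.86

$2,034.84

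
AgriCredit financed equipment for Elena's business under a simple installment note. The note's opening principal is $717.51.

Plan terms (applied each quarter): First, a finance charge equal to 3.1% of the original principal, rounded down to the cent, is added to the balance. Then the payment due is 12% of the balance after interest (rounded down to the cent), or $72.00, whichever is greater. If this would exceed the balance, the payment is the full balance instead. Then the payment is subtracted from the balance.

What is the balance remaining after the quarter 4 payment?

$491.16

# | Opening | Interest | Payment | End bal
1 | $717.51 | $22.24 | $88.77 | $650.98
2 | $650.98 | $22.24 | $80.78 | $592.44
3 | $592.44 | $22.24 | $73.76 | $540.92
4 | $540.92 | $22.24 | $72.00 | $491.16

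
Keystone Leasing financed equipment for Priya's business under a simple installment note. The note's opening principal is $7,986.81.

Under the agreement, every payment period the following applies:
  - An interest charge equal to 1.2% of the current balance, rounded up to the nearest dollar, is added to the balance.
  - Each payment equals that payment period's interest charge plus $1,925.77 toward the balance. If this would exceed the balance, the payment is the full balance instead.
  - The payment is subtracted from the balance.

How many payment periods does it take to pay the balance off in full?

5

Payment period 1: $7,986.81 +$96.00 interest = $8,082.81; pay $2,021.77 → $6,061.04
Payment period 2: $6,061.04 +$73.00 interest = $6,134.04; pay $1,998.77 → $4,135.27
Payment period 3: $4,135.27 +$50.00 interest = $4,185.27; pay $1,975.77 → $2,209.50
Payment period 4: $2,209.50 +$27.00 interest = $2,236.50; pay $1,952.77 → $283.73
Payment period 5: $283.73 +$4.00 interest = $287.73; pay $287.73 → $0.00
Balance reaches $0.00 in payment period 5.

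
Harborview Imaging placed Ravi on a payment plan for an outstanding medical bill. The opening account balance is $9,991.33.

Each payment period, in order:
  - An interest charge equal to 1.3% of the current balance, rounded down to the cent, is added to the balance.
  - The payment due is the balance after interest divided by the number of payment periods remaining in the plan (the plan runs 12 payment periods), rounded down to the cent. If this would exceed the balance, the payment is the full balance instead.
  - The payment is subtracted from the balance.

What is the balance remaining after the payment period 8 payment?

$3,693.00

Payment period 1: opening $9,991.33; interest $129.88 → $10,121.21; payment $843.43; balance $9,277.78
Payment period 2: opening $9,277.78; interest $120.61 → $9,398.39; payment $854.39; balance $8,544.00
Payment period 3: opening $8,544.00; interest $111.07 → $8,655.07; payment $865.50; balance $7,789.57
Payment period 4: opening $7,789.57; interest $101.26 → $7,890.83; payment $876.75; balance $7,014.08
Payment period 5: opening $7,014.08; interest $91.18 → $7,105.26; payment $888.15; balance $6,217.11
Payment period 6: opening $6,217.11; interest $80.82 → $6,297.93; payment $899.70; balance $5,398.23
Payment period 7: opening $5,398.23; interest $70.17 → $5,468.40; payment $911.40; balance $4,557.00
Payment period 8: opening $4,557.00; interest $59.24 → $4,616.24; payment $923.24; balance $3,693.00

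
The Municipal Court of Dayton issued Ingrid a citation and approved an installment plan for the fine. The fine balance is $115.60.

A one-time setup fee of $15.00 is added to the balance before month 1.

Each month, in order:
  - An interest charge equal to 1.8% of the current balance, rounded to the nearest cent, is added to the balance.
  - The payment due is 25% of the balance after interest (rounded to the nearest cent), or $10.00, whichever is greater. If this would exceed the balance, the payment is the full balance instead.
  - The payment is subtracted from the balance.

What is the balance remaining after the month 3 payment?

Month 1: $130.60 +$2.35 interest = $132.95; pay $33.24 → $99.71
Month 2: $99.71 +$1.79 interest = $101.50; pay $25.38 → $76.12
Month 3: $76.12 +$1.37 interest = $77.49; pay $19.37 → $58.12

$58.12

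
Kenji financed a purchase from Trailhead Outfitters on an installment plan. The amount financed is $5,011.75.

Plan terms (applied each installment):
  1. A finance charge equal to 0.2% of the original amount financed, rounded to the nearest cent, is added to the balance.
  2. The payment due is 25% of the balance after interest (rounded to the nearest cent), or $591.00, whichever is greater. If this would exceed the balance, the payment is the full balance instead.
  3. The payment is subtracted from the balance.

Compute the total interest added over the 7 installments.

Installment 1: opening $5,011.75; interest $10.02 → $5,021.77; payment $1,255.44; balance $3,766.33
Installment 2: opening $3,766.33; interest $10.02 → $3,776.35; payment $944.09; balance $2,832.26
Installment 3: opening $2,832.26; interest $10.02 → $2,842.28; payment $710.57; balance $2,131.71
Installment 4: opening $2,131.71; interest $10.02 → $2,141.73; payment $591.00; balance $1,550.73
Installment 5: opening $1,550.73; interest $10.02 → $1,560.75; payment $591.00; balance $969.75
Installment 6: opening $969.75; interest $10.02 → $979.77; payment $591.00; balance $388.77
Installment 7: opening $388.77; interest $10.02 → $398.79; payment $398.79; balance $0.00
Total interest: $10.02 + $10.02 + $10.02 + $10.02 + $10.02 + $10.02 + $10.02 = $70.14

$70.14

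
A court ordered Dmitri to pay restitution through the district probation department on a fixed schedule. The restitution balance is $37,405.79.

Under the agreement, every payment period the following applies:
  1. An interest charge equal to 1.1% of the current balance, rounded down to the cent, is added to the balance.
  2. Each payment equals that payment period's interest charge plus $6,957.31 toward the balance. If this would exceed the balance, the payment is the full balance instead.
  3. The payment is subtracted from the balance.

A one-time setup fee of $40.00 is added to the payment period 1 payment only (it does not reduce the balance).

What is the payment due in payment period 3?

Payment period 1: $37,405.79 +$411.46 interest = $37,817.25; pay $7,368.77 (+ $40.00 fee) → $30,448.48
Payment period 2: $30,448.48 +$334.93 interest = $30,783.41; pay $7,292.24 → $23,491.17
Payment period 3: $23,491.17 +$258.40 interest = $23,749.57; pay $7,215.71 → $16,533.86

$7,215.71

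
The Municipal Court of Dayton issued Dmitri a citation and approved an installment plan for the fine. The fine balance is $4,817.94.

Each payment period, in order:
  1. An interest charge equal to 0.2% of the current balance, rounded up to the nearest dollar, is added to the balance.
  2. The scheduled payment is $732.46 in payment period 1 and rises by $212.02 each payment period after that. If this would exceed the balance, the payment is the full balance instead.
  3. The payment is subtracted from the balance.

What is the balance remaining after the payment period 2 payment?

# | Opening | Interest | Payment | End bal
1 | $4,817.94 | $10.00 | $732.46 | $4,095.48
2 | $4,095.48 | $9.00 | $944.48 | $3,160.00

$3,160.00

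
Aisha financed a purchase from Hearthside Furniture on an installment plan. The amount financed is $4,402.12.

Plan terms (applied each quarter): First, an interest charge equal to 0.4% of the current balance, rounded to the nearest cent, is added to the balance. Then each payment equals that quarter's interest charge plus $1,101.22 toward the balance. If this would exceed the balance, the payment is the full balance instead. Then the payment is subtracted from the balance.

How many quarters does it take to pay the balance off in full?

4

# | Opening | Interest | Payment | End bal
1 | $4,402.12 | $17.61 | $1,118.83 | $3,300.90
2 | $3,300.90 | $13.20 | $1,114.42 | $2,199.68
3 | $2,199.68 | $8.80 | $1,110.02 | $1,098.46
4 | $1,098.46 | $4.39 | $1,102.85 | $0.00
Balance reaches $0.00 in quarter 4.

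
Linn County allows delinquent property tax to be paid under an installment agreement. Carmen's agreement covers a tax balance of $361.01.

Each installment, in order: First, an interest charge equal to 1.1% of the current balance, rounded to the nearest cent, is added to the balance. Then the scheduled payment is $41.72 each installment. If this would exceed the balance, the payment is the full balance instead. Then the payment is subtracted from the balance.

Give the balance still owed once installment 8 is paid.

$47.14

Installment 1: $361.01 +$3.97 interest = $364.98; pay $41.72 → $323.26
Installment 2: $323.26 +$3.56 interest = $326.82; pay $41.72 → $285.10
Installment 3: $285.10 +$3.14 interest = $288.24; pay $41.72 → $246.52
Installment 4: $246.52 +$2.71 interest = $249.23; pay $41.72 → $207.51
Installment 5: $207.51 +$2.28 interest = $209.79; pay $41.72 → $168.07
Installment 6: $168.07 +$1.85 interest = $169.92; pay $41.72 → $128.20
Installment 7: $128.20 +$1.41 interest = $129.61; pay $41.72 → $87.89
Installment 8: $87.89 +$0.97 interest = $88.86; pay $41.72 → $47.14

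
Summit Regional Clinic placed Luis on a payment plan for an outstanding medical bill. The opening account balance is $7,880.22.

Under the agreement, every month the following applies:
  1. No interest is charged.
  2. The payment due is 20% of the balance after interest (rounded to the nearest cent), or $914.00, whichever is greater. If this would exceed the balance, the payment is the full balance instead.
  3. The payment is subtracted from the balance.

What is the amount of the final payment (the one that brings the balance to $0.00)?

Month 1: opening $7,880.22; payment $1,576.04; balance $6,304.18
Month 2: opening $6,304.18; payment $1,260.84; balance $5,043.34
Month 3: opening $5,043.34; payment $1,008.67; balance $4,034.67
Month 4: opening $4,034.67; payment $914.00; balance $3,120.67
Month 5: opening $3,120.67; payment $914.00; balance $2,206.67
Month 6: opening $2,206.67; payment $914.00; balance $1,292.67
Month 7: opening $1,292.67; payment $914.00; balance $378.67
Month 8: opening $378.67; payment $378.67; balance $0.00

$378.67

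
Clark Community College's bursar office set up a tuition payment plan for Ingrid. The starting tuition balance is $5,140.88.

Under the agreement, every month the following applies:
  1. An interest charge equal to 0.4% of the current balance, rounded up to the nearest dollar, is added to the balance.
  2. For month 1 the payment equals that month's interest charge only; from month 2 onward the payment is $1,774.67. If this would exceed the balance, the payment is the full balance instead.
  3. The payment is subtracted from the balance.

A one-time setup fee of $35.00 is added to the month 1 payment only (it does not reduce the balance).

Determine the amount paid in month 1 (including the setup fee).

$56.00

Month 1: $5,140.88 +$21.00 interest = $5,161.88; pay $21.00 (+ $35.00 fee) → $5,140.88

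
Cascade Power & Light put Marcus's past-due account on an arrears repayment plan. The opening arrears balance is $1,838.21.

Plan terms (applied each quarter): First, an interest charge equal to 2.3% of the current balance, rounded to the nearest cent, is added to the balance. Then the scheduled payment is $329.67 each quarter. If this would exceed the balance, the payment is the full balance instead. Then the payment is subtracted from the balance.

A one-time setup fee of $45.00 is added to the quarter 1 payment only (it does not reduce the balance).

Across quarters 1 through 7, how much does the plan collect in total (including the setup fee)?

# | Opening | Interest | Payment | Fee | End bal
1 | $1,838.21 | $42.28 | $329.67 | $45.00 | $1,550.82
2 | $1,550.82 | $35.67 | $329.67 | — | $1,256.82
3 | $1,256.82 | $28.91 | $329.67 | — | $956.06
4 | $956.06 | $21.99 | $329.67 | — | $648.38
5 | $648.38 | $14.91 | $329.67 | — | $333.62
6 | $333.62 | $7.67 | $329.67 | — | $11.62
7 | $11.62 | $0.27 | $11.89 | — | $0.00
Total paid: $2,034.91

$2,034.91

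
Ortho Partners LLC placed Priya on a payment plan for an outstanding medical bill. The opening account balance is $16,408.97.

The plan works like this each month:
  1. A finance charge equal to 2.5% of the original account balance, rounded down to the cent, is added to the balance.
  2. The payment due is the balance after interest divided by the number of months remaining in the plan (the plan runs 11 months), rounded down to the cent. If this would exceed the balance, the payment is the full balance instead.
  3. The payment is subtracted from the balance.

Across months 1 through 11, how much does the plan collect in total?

$20,921.39

Month 1: opening $16,408.97; interest $410.22 → $16,819.19; payment $1,529.01; balance $15,290.18
Month 2: opening $15,290.18; interest $410.22 → $15,700.40; payment $1,570.04; balance $14,130.36
Month 3: opening $14,130.36; interest $410.22 → $14,540.58; payment $1,615.62; balance $12,924.96
Month 4: opening $12,924.96; interest $410.22 → $13,335.18; payment $1,666.89; balance $11,668.29
Month 5: opening $11,668.29; interest $410.22 → $12,078.51; payment $1,725.50; balance $10,353.01
Month 6: opening $10,353.01; interest $410.22 → $10,763.23; payment $1,793.87; balance $8,969.36
Month 7: opening $8,969.36; interest $410.22 → $9,379.58; payment $1,875.91; balance $7,503.67
Month 8: opening $7,503.67; interest $410.22 → $7,913.89; payment $1,978.47; balance $5,935.42
Month 9: opening $5,935.42; interest $410.22 → $6,345.64; payment $2,115.21; balance $4,230.43
Month 10: opening $4,230.43; interest $410.22 → $4,640.65; payment $2,320.32; balance $2,320.33
Month 11: opening $2,320.33; interest $410.22 → $2,730.55; payment $2,730.55; balance $0.00
Total paid: $20,921.39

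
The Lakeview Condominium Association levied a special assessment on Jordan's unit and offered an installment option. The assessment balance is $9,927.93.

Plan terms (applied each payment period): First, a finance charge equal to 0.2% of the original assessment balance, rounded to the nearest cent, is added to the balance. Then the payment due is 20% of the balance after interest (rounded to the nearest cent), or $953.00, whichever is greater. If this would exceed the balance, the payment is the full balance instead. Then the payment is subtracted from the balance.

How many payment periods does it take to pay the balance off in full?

9

Payment period 1: $9,927.93 +$19.86 interest = $9,947.79; pay $1,989.56 → $7,958.23
Payment period 2: $7,958.23 +$19.86 interest = $7,978.09; pay $1,595.62 → $6,382.47
Payment period 3: $6,382.47 +$19.86 interest = $6,402.33; pay $1,280.47 → $5,121.86
Payment period 4: $5,121.86 +$19.86 interest = $5,141.72; pay $1,028.34 → $4,113.38
Payment period 5: $4,113.38 +$19.86 interest = $4,133.24; pay $953.00 → $3,180.24
Payment period 6: $3,180.24 +$19.86 interest = $3,200.10; pay $953.00 → $2,247.10
Payment period 7: $2,247.10 +$19.86 interest = $2,266.96; pay $953.00 → $1,313.96
Payment period 8: $1,313.96 +$19.86 interest = $1,333.82; pay $953.00 → $380.82
Payment period 9: $380.82 +$19.86 interest = $400.68; pay $400.68 → $0.00
Balance reaches $0.00 in payment period 9.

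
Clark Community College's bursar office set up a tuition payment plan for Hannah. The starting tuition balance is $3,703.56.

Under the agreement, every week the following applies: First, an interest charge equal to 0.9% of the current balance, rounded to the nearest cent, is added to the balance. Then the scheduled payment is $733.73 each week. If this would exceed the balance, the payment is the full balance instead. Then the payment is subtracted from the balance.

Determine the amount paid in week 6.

Week 1: $3,703.56 +$33.33 interest = $3,736.89; pay $733.73 → $3,003.16
Week 2: $3,003.16 +$27.03 interest = $3,030.19; pay $733.73 → $2,296.46
Week 3: $2,296.46 +$20.67 interest = $2,317.13; pay $733.73 → $1,583.40
Week 4: $1,583.40 +$14.25 interest = $1,597.65; pay $733.73 → $863.92
Week 5: $863.92 +$7.78 interest = $871.70; pay $733.73 → $137.97
Week 6: $137.97 +$1.24 interest = $139.21; pay $139.21 → $0.00

$139.21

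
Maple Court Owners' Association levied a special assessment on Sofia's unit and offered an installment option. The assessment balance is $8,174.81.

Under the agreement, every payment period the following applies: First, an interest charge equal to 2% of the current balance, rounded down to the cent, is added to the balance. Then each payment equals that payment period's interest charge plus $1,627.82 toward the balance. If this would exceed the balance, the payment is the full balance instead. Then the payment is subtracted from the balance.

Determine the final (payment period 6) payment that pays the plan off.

$36.42

# | Opening | Interest | Payment | End bal
1 | $8,174.81 | $163.49 | $1,791.31 | $6,546.99
2 | $6,546.99 | $130.93 | $1,758.75 | $4,919.17
3 | $4,919.17 | $98.38 | $1,726.20 | $3,291.35
4 | $3,291.35 | $65.82 | $1,693.64 | $1,663.53
5 | $1,663.53 | $33.27 | $1,661.09 | $35.71
6 | $35.71 | $0.71 | $36.42 | $0.00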